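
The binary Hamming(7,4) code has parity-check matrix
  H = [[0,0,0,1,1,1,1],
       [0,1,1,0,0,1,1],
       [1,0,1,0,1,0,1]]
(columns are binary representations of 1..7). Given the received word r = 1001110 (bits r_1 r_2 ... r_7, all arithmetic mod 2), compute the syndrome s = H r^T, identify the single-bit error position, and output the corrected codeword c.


s = (1, 1, 0)^T, error position = 6, corrected codeword c = 1001100

Compute s = H r^T mod 2 one row at a time:
  s_1 = 1 + 1 + 1 + 0 = 3 ≡ 1 (mod 2).
  s_2 = 0 + 0 + 1 + 0 = 1 ≡ 1 (mod 2).
  s_3 = 1 + 0 + 1 + 0 = 2 ≡ 0 (mod 2).
s = (1, 1, 0)^T — this equals column 6 of H (binary 110), so error is at position 6.
Correct: flip bit 6 of r = 1001110 to get c = 1001100.


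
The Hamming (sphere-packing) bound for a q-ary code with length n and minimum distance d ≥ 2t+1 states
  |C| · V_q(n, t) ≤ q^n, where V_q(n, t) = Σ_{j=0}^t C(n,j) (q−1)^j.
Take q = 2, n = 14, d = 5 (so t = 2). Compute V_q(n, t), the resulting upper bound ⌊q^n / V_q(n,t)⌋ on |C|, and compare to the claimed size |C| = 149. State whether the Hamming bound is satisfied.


V_q(n, t) = 106, q^n = 16384, Hamming bound = 154, |C| = 149 ≤ bound (satisfied).

Step 1: Compute V_q(n, t) = Σ_{j=0}^2 C(n, j) (q−1)^j.
  j = 0: C(14,0)·(1)^0 = 1·1 = 1.
  j = 1: C(14,1)·(1)^1 = 14·1 = 14.
  j = 2: C(14,2)·(1)^2 = 91·1 = 91.
  V_q(n, t) = 1 + 14 + 91 = 106.
Step 2: q^n = 2^14 = 16384.
Step 3: Hamming bound ⌊q^n / V_q(n,t)⌋ = ⌊16384/106⌋ = 154.
Step 4: Compare |C| = 149 to 154: satisfied.
The claimed |C| lies below the Hamming bound.


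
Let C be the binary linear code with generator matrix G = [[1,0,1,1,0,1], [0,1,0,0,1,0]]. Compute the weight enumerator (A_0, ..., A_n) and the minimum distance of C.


Weight distribution: A_0 = 1, A_2 = 1, A_4 = 1, A_6 = 1. Minimum distance d = 2.

Enumerate all 2^2 = 4 messages m ∈ F_2^2.
For each, compute codeword c = mG in F_2^6, then tally its weight.
  m = 00 → c = 000000, weight = 0.
  m = 10 → c = 101101, weight = 4.
  m = 01 → c = 010010, weight = 2.
  m = 11 → c = 111111, weight = 6.
Tally weights:
  weight 0: 1 codewords.
  weight 2: 1 codewords.
  weight 4: 1 codewords.
  weight 6: 1 codewords.
Minimum distance d = smallest w > 0 with A_w > 0 = 2.
Sanity: Σ A_w = 4 = 2^2 = 4 ✓.


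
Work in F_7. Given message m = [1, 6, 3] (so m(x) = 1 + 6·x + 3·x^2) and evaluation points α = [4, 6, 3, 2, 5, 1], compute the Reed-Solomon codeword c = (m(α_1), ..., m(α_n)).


c = [3, 5, 4, 4, 1, 3]

Message polynomial: m(x) = 1 + 6·x + 3·x^2 (mod 7).
For each evaluation point α_i, compute m(α_i) mod 7:
  α_1 = 4: Horner steps 3 → 4 → 3, so m(4) = 3.
  α_2 = 6: Horner steps 3 → 3 → 5, so m(6) = 5.
  α_3 = 3: Horner steps 3 → 1 → 4, so m(3) = 4.
  α_4 = 2: Horner steps 3 → 5 → 4, so m(2) = 4.
  α_5 = 5: Horner steps 3 → 0 → 1, so m(5) = 1.
  α_6 = 1: Horner steps 3 → 2 → 3, so m(1) = 3.
Codeword c = [3, 5, 4, 4, 1, 3] ∈ F_7^6.


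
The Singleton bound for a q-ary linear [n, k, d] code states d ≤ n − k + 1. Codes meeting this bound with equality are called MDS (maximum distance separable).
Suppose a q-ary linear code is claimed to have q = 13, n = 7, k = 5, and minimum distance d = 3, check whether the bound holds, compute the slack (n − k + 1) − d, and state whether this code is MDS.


Singleton RHS = n − k + 1 = 3, slack = 0, bound satisfied, MDS.

Singleton bound: d ≤ n − k + 1.
Here n = 7, k = 5, so n − k + 1 = 3.
Given d = 3, check d ≤ 3: YES.
Slack = (n − k + 1) − d = 0.
The code is MDS (slack = 0).
Description: the claimed parameters are [7, 5, 3]_13; such a code would be MDS (meets Singleton bound).


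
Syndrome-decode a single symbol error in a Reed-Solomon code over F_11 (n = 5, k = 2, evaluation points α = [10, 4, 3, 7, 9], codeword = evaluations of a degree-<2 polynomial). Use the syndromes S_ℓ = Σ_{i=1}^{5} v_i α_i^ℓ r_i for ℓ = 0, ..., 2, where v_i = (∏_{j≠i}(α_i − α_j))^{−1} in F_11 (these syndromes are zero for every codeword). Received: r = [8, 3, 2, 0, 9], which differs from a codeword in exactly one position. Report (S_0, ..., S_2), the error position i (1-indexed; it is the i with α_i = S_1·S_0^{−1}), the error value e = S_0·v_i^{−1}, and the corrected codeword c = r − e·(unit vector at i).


S = (3, 9, 5), error at position 3, error magnitude e = 9, c = [8, 3, 4, 0, 9].

Step 1: column multipliers v_i = (∏_{j≠i}(α_i − α_j))^{−1} mod 11.
  i = 1 (α = 10): (10−4)(10−3)(10−7)(10−9) = 6·7·3·1 = 126 ≡ 5, so v_1 = 5^{−1} = 9 (mod 11).
  i = 2 (α = 4): (4−10)(4−3)(4−7)(4−9) = (−6)·1·(−3)·(−5) = −90 ≡ 9, so v_2 = 9^{−1} = 5 (mod 11).
  i = 3 (α = 3): (3−10)(3−4)(3−7)(3−9) = (−7)·(−1)·(−4)·(−6) = 168 ≡ 3, so v_3 = 3^{−1} = 4 (mod 11).
  i = 4 (α = 7): (7−10)(7−4)(7−3)(7−9) = (−3)·3·4·(−2) = 72 ≡ 6, so v_4 = 6^{−1} = 2 (mod 11).
  i = 5 (α = 9): (9−10)(9−4)(9−3)(9−7) = (−1)·5·6·2 = −60 ≡ 6, so v_5 = 6^{−1} = 2 (mod 11).
  v = [9, 5, 4, 2, 2].
Step 2: syndromes of r = [8, 3, 2, 0, 9] (all sums mod 11).
  S_0 = Σ v_i r_i = 9·8 + 5·3 + 4·2 + 2·0 + 2·9 = 113 ≡ 3.
  S_1 = Σ v_i α_i r_i = 9·10·8 + 5·4·3 + 4·3·2 + 2·7·0 + 2·9·9 = 966 ≡ 9.
  α_i^2 mod 11 = [1, 5, 9, 5, 4].
  S_2 = Σ v_i α_i^2 r_i = 9·1·8 + 5·5·3 + 4·9·2 + 2·5·0 + 2·4·9 = 291 ≡ 5.
  S = (3, 9, 5) ≠ 0, so r is not a codeword (an error is present).
Step 3: locate the error. For a single error e at position i, S_ℓ = v_i·e·α_i^ℓ, so α_err = S_1/S_0.
  S_0^{−1} = 3^{−1} = 4 (mod 11), so α_err = 9·4 = 36 ≡ 3 = α_3. Error position i = 3.
  Consistency check: S_2/S_1 = 5·5 = 25 ≡ 3 = α_err ✓ (single-error assumption holds).
Step 4: error magnitude e = S_0/v_3 = S_0·∏_{j≠3}(α_3 − α_j) = 3·3 = 9 ≡ 9 (mod 11).
Step 5: correct position 3: c_3 = r_3 − e = 2 − 9 ≡ 4 (mod 11). Hence c = [8, 3, 4, 0, 9].
  Check: interpolating c through the α_i gives m(x) = 7 + 10·x (degree < 2) with m(α_i) = c_i for every i, so c is indeed a codeword.


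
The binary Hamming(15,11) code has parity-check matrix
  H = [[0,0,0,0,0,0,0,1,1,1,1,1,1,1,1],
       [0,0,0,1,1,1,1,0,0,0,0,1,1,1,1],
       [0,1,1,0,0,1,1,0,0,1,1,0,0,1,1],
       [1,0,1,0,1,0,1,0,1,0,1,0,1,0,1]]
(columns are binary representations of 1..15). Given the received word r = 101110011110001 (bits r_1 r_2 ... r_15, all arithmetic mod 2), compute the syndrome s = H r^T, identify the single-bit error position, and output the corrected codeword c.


s = (1, 1, 0, 0)^T, error position = 12, corrected codeword c = 101110011111001

Compute s = H r^T mod 2 one row at a time:
  s_1 = 1 + 1 + 1 + 1 + 0 + 0 + 0 + 1 = 5 ≡ 1 (mod 2).
  s_2 = 1 + 1 + 0 + 0 + 0 + 0 + 0 + 1 = 3 ≡ 1 (mod 2).
  s_3 = 0 + 1 + 0 + 0 + 1 + 1 + 0 + 1 = 4 ≡ 0 (mod 2).
  s_4 = 1 + 1 + 1 + 0 + 1 + 1 + 0 + 1 = 6 ≡ 0 (mod 2).
s = (1, 1, 0, 0)^T — this equals column 12 of H (binary 1100), so error is at position 12.
Correct: flip bit 12 of r = 101110011110001 to get c = 101110011111001.


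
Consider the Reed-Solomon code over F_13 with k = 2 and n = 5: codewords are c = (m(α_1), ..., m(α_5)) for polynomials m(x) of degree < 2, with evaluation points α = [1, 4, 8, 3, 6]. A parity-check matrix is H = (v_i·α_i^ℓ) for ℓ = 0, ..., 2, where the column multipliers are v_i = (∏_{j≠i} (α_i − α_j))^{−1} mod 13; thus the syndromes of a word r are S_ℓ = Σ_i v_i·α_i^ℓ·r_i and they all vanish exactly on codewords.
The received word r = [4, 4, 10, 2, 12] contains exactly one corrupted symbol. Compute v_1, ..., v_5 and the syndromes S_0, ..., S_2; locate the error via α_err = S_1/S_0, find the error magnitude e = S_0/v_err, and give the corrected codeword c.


S = (5, 7, 2), error at position 2, error magnitude e = 3, c = [4, 1, 10, 2, 12].

Step 1: column multipliers v_i = (∏_{j≠i}(α_i − α_j))^{−1} mod 13.
  i = 1 (α = 1): (1−4)(1−8)(1−3)(1−6) = (−3)·(−7)·(−2)·(−5) = 210 ≡ 2, so v_1 = 2^{−1} = 7 (mod 13).
  i = 2 (α = 4): (4−1)(4−8)(4−3)(4−6) = 3·(−4)·1·(−2) = 24 ≡ 11, so v_2 = 11^{−1} = 6 (mod 13).
  i = 3 (α = 8): (8−1)(8−4)(8−3)(8−6) = 7·4·5·2 = 280 ≡ 7, so v_3 = 7^{−1} = 2 (mod 13).
  i = 4 (α = 3): (3−1)(3−4)(3−8)(3−6) = 2·(−1)·(−5)·(−3) = −30 ≡ 9, so v_4 = 9^{−1} = 3 (mod 13).
  i = 5 (α = 6): (6−1)(6−4)(6−8)(6−3) = 5·2·(−2)·3 = −60 ≡ 5, so v_5 = 5^{−1} = 8 (mod 13).
  v = [7, 6, 2, 3, 8].
Step 2: syndromes of r = [4, 4, 10, 2, 12] (all sums mod 13).
  S_0 = Σ v_i r_i = 7·4 + 6·4 + 2·10 + 3·2 + 8·12 = 174 ≡ 5.
  S_1 = Σ v_i α_i r_i = 7·1·4 + 6·4·4 + 2·8·10 + 3·3·2 + 8·6·12 = 878 ≡ 7.
  α_i^2 mod 13 = [1, 3, 12, 9, 10].
  S_2 = Σ v_i α_i^2 r_i = 7·1·4 + 6·3·4 + 2·12·10 + 3·9·2 + 8·10·12 = 1354 ≡ 2.
  S = (5, 7, 2) ≠ 0, so r is not a codeword (an error is present).
Step 3: locate the error. For a single error e at position i, S_ℓ = v_i·e·α_i^ℓ, so α_err = S_1/S_0.
  S_0^{−1} = 5^{−1} = 8 (mod 13), so α_err = 7·8 = 56 ≡ 4 = α_2. Error position i = 2.
  Consistency check: S_2/S_1 = 2·2 = 4 ≡ 4 = α_err ✓ (single-error assumption holds).
Step 4: error magnitude e = S_0/v_2 = S_0·∏_{j≠2}(α_2 − α_j) = 5·11 = 55 ≡ 3 (mod 13).
Step 5: correct position 2: c_2 = r_2 − e = 4 − 3 ≡ 1 (mod 13). Hence c = [4, 1, 10, 2, 12].
  Check: interpolating c through the α_i gives m(x) = 5 + 12·x (degree < 2) with m(α_i) = c_i for every i, so c is indeed a codeword.


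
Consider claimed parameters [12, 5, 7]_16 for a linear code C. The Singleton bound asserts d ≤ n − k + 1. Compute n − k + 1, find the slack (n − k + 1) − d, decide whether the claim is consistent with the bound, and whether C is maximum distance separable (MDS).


Singleton RHS = n − k + 1 = 8, slack = 1, bound satisfied, not MDS.

Singleton bound: d ≤ n − k + 1.
Here n = 12, k = 5, so n − k + 1 = 8.
Given d = 7, check d ≤ 8: YES.
Slack = (n − k + 1) − d = 1.
The code is NOT MDS (slack = 1 > 0).
Description: the claimed parameters are [12, 5, 7]_16; such a code would be non-MDS.


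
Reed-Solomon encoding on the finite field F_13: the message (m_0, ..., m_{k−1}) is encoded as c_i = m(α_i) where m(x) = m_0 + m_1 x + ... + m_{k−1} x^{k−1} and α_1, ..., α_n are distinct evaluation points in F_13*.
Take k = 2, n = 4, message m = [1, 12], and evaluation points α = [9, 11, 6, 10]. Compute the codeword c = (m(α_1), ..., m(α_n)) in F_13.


c = [5, 3, 8, 4]

Message polynomial: m(x) = 1 + 12·x (mod 13).
For each evaluation point α_i, compute m(α_i) mod 13:
  α_1 = 9: Horner steps 12 → 5, so m(9) = 5.
  α_2 = 11: Horner steps 12 → 3, so m(11) = 3.
  α_3 = 6: Horner steps 12 → 8, so m(6) = 8.
  α_4 = 10: Horner steps 12 → 4, so m(10) = 4.
Codeword c = [5, 3, 8, 4] ∈ F_13^4.


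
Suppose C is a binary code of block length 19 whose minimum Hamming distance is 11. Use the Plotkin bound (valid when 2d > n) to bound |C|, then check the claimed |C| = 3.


Plotkin bound M ≤ 6; given |C| = 3 ≤ bound (satisfied).

Check applicability: 2d = 22, n = 19.
2d − n = 3 > 0, so Plotkin applies.
Compute d/(2d−n) = 11/3 ≈ 3.6667.
⌊d/(2d−n)⌋ = 3.
Plotkin bound: M ≤ 2·3 = 6.
Given |C| = 3, check: satisfied.
This |C| is below the Plotkin bound.


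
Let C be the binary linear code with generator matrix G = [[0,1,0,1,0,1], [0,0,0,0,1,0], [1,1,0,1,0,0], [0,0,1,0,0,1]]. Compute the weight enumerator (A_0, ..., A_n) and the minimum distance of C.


Weight distribution: A_0 = 1, A_1 = 1, A_2 = 3, A_3 = 6, A_4 = 3, A_5 = 1, A_6 = 1. Minimum distance d = 1.

Enumerate all 2^4 = 16 messages m ∈ F_2^4.
For each, compute codeword c = mG in F_2^6, then tally its weight.
  m = 0000 → c = 000000, weight = 0.
  m = 1000 → c = 010101, weight = 3.
  m = 0100 → c = 000010, weight = 1.
  m = 1100 → c = 010111, weight = 4.
  m = 0010 → c = 110100, weight = 3.
  m = 1010 → c = 100001, weight = 2.
  m = 0110 → c = 110110, weight = 4.
  m = 1110 → c = 100011, weight = 3.
  m = 0001 → c = 001001, weight = 2.
  m = 1001 → c = 011100, weight = 3.
  m = 0101 → c = 001011, weight = 3.
  m = 1101 → c = 011110, weight = 4.
  m = 0011 → c = 111101, weight = 5.
  m = 1011 → c = 101000, weight = 2.
  m = 0111 → c = 111111, weight = 6.
  m = 1111 → c = 101010, weight = 3.
Tally weights:
  weight 0: 1 codewords.
  weight 1: 1 codewords.
  weight 2: 3 codewords.
  weight 3: 6 codewords.
  weight 4: 3 codewords.
  weight 5: 1 codewords.
  weight 6: 1 codewords.
Minimum distance d = smallest w > 0 with A_w > 0 = 1.
Sanity: Σ A_w = 16 = 2^4 = 16 ✓.


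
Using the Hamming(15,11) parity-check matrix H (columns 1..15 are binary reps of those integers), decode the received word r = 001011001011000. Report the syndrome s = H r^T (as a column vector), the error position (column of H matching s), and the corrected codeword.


s = (1, 1, 1, 0)^T, error position = 14, corrected codeword c = 001011001011010

Compute s = H r^T mod 2 one row at a time:
  s_1 = 0 + 1 + 0 + 1 + 1 + 0 + 0 + 0 = 3 ≡ 1 (mod 2).
  s_2 = 0 + 1 + 1 + 0 + 1 + 0 + 0 + 0 = 3 ≡ 1 (mod 2).
  s_3 = 0 + 1 + 1 + 0 + 0 + 1 + 0 + 0 = 3 ≡ 1 (mod 2).
  s_4 = 0 + 1 + 1 + 0 + 1 + 1 + 0 + 0 = 4 ≡ 0 (mod 2).
s = (1, 1, 1, 0)^T — this equals column 14 of H (binary 1110), so error is at position 14.
Correct: flip bit 14 of r = 001011001011000 to get c = 001011001011010.


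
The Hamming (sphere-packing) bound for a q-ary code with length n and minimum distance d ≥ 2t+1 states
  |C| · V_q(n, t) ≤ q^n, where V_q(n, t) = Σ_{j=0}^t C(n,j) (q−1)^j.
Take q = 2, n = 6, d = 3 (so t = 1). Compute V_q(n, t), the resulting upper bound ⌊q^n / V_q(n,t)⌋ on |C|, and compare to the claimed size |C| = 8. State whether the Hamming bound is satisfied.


V_q(n, t) = 7, q^n = 64, Hamming bound = 9, |C| = 8 ≤ bound (satisfied).

Step 1: Compute V_q(n, t) = Σ_{j=0}^1 C(n, j) (q−1)^j.
  j = 0: C(6,0)·(1)^0 = 1·1 = 1.
  j = 1: C(6,1)·(1)^1 = 6·1 = 6.
  V_q(n, t) = 1 + 6 = 7.
Step 2: q^n = 2^6 = 64.
Step 3: Hamming bound ⌊q^n / V_q(n,t)⌋ = ⌊64/7⌋ = 9.
Step 4: Compare |C| = 8 to 9: satisfied.
The claimed |C| lies below the Hamming bound.


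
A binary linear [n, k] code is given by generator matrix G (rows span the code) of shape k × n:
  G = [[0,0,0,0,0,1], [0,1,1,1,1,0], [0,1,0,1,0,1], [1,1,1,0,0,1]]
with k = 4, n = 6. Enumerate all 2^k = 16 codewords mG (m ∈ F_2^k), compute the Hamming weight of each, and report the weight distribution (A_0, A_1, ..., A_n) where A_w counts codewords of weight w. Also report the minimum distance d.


Weight distribution: A_0 = 1, A_1 = 1, A_2 = 2, A_3 = 6, A_4 = 5, A_5 = 1. Minimum distance d = 1.

Enumerate all 2^4 = 16 messages m ∈ F_2^4.
For each, compute codeword c = mG in F_2^6, then tally its weight.
  m = 0000 → c = 000000, weight = 0.
  m = 1000 → c = 000001, weight = 1.
  m = 0100 → c = 011110, weight = 4.
  m = 1100 → c = 011111, weight = 5.
  m = 0010 → c = 010101, weight = 3.
  m = 1010 → c = 010100, weight = 2.
  m = 0110 → c = 001011, weight = 3.
  m = 1110 → c = 001010, weight = 2.
  m = 0001 → c = 111001, weight = 4.
  m = 1001 → c = 111000, weight = 3.
  m = 0101 → c = 100111, weight = 4.
  m = 1101 → c = 100110, weight = 3.
  m = 0011 → c = 101100, weight = 3.
  m = 1011 → c = 101101, weight = 4.
  m = 0111 → c = 110010, weight = 3.
  m = 1111 → c = 110011, weight = 4.
Tally weights:
  weight 0: 1 codewords.
  weight 1: 1 codewords.
  weight 2: 2 codewords.
  weight 3: 6 codewords.
  weight 4: 5 codewords.
  weight 5: 1 codewords.
Minimum distance d = smallest w > 0 with A_w > 0 = 1.
Sanity: Σ A_w = 16 = 2^4 = 16 ✓.


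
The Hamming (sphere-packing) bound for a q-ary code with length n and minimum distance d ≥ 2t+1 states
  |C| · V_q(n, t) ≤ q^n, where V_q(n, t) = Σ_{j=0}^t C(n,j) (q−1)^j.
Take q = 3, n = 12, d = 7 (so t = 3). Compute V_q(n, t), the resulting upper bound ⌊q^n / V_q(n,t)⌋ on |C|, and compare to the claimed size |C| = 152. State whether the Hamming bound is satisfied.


V_q(n, t) = 2049, q^n = 531441, Hamming bound = 259, |C| = 152 ≤ bound (satisfied).

Step 1: Compute V_q(n, t) = Σ_{j=0}^3 C(n, j) (q−1)^j.
  j = 0: C(12,0)·(2)^0 = 1·1 = 1.
  j = 1: C(12,1)·(2)^1 = 12·2 = 24.
  j = 2: C(12,2)·(2)^2 = 66·4 = 264.
  j = 3: C(12,3)·(2)^3 = 220·8 = 1760.
  V_q(n, t) = 1 + 24 + 264 + 1760 = 2049.
Step 2: q^n = 3^12 = 531441.
Step 3: Hamming bound ⌊q^n / V_q(n,t)⌋ = ⌊531441/2049⌋ = 259.
Step 4: Compare |C| = 152 to 259: satisfied.
The claimed |C| lies below the Hamming bound.


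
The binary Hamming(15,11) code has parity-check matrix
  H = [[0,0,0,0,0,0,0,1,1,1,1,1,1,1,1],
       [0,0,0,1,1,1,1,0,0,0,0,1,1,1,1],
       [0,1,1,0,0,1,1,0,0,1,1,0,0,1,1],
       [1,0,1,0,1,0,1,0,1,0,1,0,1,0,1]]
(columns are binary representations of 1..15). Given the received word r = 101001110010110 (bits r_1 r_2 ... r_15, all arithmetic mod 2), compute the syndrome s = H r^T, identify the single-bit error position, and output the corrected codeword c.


s = (0, 0, 1, 1)^T, error position = 3, corrected codeword c = 100001110010110

Compute s = H r^T mod 2 one row at a time:
  s_1 = 1 + 0 + 0 + 1 + 0 + 1 + 1 + 0 = 4 ≡ 0 (mod 2).
  s_2 = 0 + 0 + 1 + 1 + 0 + 1 + 1 + 0 = 4 ≡ 0 (mod 2).
  s_3 = 0 + 1 + 1 + 1 + 0 + 1 + 1 + 0 = 5 ≡ 1 (mod 2).
  s_4 = 1 + 1 + 0 + 1 + 0 + 1 + 1 + 0 = 5 ≡ 1 (mod 2).
s = (0, 0, 1, 1)^T — this equals column 3 of H (binary 0011), so error is at position 3.
Correct: flip bit 3 of r = 101001110010110 to get c = 100001110010110.


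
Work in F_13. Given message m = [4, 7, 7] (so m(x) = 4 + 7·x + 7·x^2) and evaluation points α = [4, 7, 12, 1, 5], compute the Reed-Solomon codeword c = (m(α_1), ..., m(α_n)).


c = [1, 6, 4, 5, 6]

Message polynomial: m(x) = 4 + 7·x + 7·x^2 (mod 13).
For each evaluation point α_i, compute m(α_i) mod 13:
  α_1 = 4: Horner steps 7 → 9 → 1, so m(4) = 1.
  α_2 = 7: Horner steps 7 → 4 → 6, so m(7) = 6.
  α_3 = 12: Horner steps 7 → 0 → 4, so m(12) = 4.
  α_4 = 1: Horner steps 7 → 1 → 5, so m(1) = 5.
  α_5 = 5: Horner steps 7 → 3 → 6, so m(5) = 6.
Codeword c = [1, 6, 4, 5, 6] ∈ F_13^5.


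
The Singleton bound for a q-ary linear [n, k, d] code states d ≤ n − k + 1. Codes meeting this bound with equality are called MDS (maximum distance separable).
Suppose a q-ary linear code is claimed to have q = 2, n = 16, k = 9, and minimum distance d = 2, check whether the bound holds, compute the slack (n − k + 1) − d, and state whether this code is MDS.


Singleton RHS = n − k + 1 = 8, slack = 6, bound satisfied, not MDS.

Singleton bound: d ≤ n − k + 1.
Here n = 16, k = 9, so n − k + 1 = 8.
Given d = 2, check d ≤ 8: YES.
Slack = (n − k + 1) − d = 6.
The code is NOT MDS (slack = 6 > 0).
Description: the claimed parameters are [16, 9, 2]_2; such a code would be non-MDS.


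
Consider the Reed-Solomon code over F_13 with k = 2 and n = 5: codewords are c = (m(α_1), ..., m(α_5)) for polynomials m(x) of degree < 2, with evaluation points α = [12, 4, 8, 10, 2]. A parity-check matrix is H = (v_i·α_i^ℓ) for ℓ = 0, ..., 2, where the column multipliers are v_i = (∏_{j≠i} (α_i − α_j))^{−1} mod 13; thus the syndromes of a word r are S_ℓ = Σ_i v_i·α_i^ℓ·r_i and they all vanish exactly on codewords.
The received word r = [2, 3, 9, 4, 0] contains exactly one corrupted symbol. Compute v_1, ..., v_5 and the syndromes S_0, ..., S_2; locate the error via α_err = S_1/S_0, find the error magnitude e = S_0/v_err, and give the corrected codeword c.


S = (6, 8, 2), error at position 4, error magnitude e = 5, c = [2, 3, 9, 12, 0].

Step 1: column multipliers v_i = (∏_{j≠i}(α_i − α_j))^{−1} mod 13.
  i = 1 (α = 12): (12−4)(12−8)(12−10)(12−2) = 8·4·2·10 = 640 ≡ 3, so v_1 = 3^{−1} = 9 (mod 13).
  i = 2 (α = 4): (4−12)(4−8)(4−10)(4−2) = (−8)·(−4)·(−6)·2 = −384 ≡ 6, so v_2 = 6^{−1} = 11 (mod 13).
  i = 3 (α = 8): (8−12)(8−4)(8−10)(8−2) = (−4)·4·(−2)·6 = 192 ≡ 10, so v_3 = 10^{−1} = 4 (mod 13).
  i = 4 (α = 10): (10−12)(10−4)(10−8)(10−2) = (−2)·6·2·8 = −192 ≡ 3, so v_4 = 3^{−1} = 9 (mod 13).
  i = 5 (α = 2): (2−12)(2−4)(2−8)(2−10) = (−10)·(−2)·(−6)·(−8) = 960 ≡ 11, so v_5 = 11^{−1} = 6 (mod 13).
  v = [9, 11, 4, 9, 6].
Step 2: syndromes of r = [2, 3, 9, 4, 0] (all sums mod 13).
  S_0 = Σ v_i r_i = 9·2 + 11·3 + 4·9 + 9·4 + 6·0 = 123 ≡ 6.
  S_1 = Σ v_i α_i r_i = 9·12·2 + 11·4·3 + 4·8·9 + 9·10·4 + 6·2·0 = 996 ≡ 8.
  α_i^2 mod 13 = [1, 3, 12, 9, 4].
  S_2 = Σ v_i α_i^2 r_i = 9·1·2 + 11·3·3 + 4·12·9 + 9·9·4 + 6·4·0 = 873 ≡ 2.
  S = (6, 8, 2) ≠ 0, so r is not a codeword (an error is present).
Step 3: locate the error. For a single error e at position i, S_ℓ = v_i·e·α_i^ℓ, so α_err = S_1/S_0.
  S_0^{−1} = 6^{−1} = 11 (mod 13), so α_err = 8·11 = 88 ≡ 10 = α_4. Error position i = 4.
  Consistency check: S_2/S_1 = 2·5 = 10 ≡ 10 = α_err ✓ (single-error assumption holds).
Step 4: error magnitude e = S_0/v_4 = S_0·∏_{j≠4}(α_4 − α_j) = 6·3 = 18 ≡ 5 (mod 13).
Step 5: correct position 4: c_4 = r_4 − e = 4 − 5 ≡ 12 (mod 13). Hence c = [2, 3, 9, 12, 0].
  Check: interpolating c through the α_i gives m(x) = 10 + 8·x (degree < 2) with m(α_i) = c_i for every i, so c is indeed a codeword.


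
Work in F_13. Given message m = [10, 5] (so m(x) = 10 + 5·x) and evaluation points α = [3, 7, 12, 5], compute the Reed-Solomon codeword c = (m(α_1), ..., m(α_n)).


c = [12, 6, 5, 9]

Message polynomial: m(x) = 10 + 5·x (mod 13).
For each evaluation point α_i, compute m(α_i) mod 13:
  α_1 = 3: Horner steps 5 → 12, so m(3) = 12.
  α_2 = 7: Horner steps 5 → 6, so m(7) = 6.
  α_3 = 12: Horner steps 5 → 5, so m(12) = 5.
  α_4 = 5: Horner steps 5 → 9, so m(5) = 9.
Codeword c = [12, 6, 5, 9] ∈ F_13^4.


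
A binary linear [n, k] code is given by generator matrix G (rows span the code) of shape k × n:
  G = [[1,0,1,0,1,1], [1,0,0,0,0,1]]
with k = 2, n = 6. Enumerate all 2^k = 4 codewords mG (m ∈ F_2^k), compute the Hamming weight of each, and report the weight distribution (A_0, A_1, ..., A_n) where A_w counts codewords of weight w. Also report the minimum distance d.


Weight distribution: A_0 = 1, A_2 = 2, A_4 = 1. Minimum distance d = 2.

Enumerate all 2^2 = 4 messages m ∈ F_2^2.
For each, compute codeword c = mG in F_2^6, then tally its weight.
  m = 00 → c = 000000, weight = 0.
  m = 10 → c = 101011, weight = 4.
  m = 01 → c = 100001, weight = 2.
  m = 11 → c = 001010, weight = 2.
Tally weights:
  weight 0: 1 codewords.
  weight 2: 2 codewords.
  weight 4: 1 codewords.
Minimum distance d = smallest w > 0 with A_w > 0 = 2.
Sanity: Σ A_w = 4 = 2^2 = 4 ✓.


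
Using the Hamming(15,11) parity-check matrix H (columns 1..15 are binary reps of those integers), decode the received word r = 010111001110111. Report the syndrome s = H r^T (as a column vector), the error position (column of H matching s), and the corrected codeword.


s = (0, 0, 0, 1)^T, error position = 1, corrected codeword c = 110111001110111

Compute s = H r^T mod 2 one row at a time:
  s_1 = 0 + 1 + 1 + 1 + 0 + 1 + 1 + 1 = 6 ≡ 0 (mod 2).
  s_2 = 1 + 1 + 1 + 0 + 0 + 1 + 1 + 1 = 6 ≡ 0 (mod 2).
  s_3 = 1 + 0 + 1 + 0 + 1 + 1 + 1 + 1 = 6 ≡ 0 (mod 2).
  s_4 = 0 + 0 + 1 + 0 + 1 + 1 + 1 + 1 = 5 ≡ 1 (mod 2).
s = (0, 0, 0, 1)^T — this equals column 1 of H (binary 0001), so error is at position 1.
Correct: flip bit 1 of r = 010111001110111 to get c = 110111001110111.


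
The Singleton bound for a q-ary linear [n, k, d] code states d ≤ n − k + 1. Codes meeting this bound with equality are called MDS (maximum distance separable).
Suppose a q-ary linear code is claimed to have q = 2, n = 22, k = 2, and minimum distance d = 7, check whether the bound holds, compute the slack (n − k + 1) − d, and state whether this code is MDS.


Singleton RHS = n − k + 1 = 21, slack = 14, bound satisfied, not MDS.

Singleton bound: d ≤ n − k + 1.
Here n = 22, k = 2, so n − k + 1 = 21.
Given d = 7, check d ≤ 21: YES.
Slack = (n − k + 1) − d = 14.
The code is NOT MDS (slack = 14 > 0).
Description: the claimed parameters are [22, 2, 7]_2; such a code would be non-MDS.


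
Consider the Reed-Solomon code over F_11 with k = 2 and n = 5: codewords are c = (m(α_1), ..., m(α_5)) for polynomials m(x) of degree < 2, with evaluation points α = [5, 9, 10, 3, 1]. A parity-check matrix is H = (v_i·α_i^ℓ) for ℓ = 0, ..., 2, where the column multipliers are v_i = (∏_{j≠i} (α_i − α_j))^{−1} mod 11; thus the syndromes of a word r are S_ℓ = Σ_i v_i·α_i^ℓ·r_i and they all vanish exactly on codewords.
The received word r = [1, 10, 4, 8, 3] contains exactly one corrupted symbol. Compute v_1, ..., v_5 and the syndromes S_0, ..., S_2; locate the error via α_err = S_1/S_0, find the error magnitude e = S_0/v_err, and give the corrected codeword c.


S = (9, 5, 4), error at position 4, error magnitude e = 6, c = [1, 10, 4, 2, 3].

Step 1: column multipliers v_i = (∏_{j≠i}(α_i − α_j))^{−1} mod 11.
  i = 1 (α = 5): (5−9)(5−10)(5−3)(5−1) = (−4)·(−5)·2·4 = 160 ≡ 6, so v_1 = 6^{−1} = 2 (mod 11).
  i = 2 (α = 9): (9−5)(9−10)(9−3)(9−1) = 4·(−1)·6·8 = −192 ≡ 6, so v_2 = 6^{−1} = 2 (mod 11).
  i = 3 (α = 10): (10−5)(10−9)(10−3)(10−1) = 5·1·7·9 = 315 ≡ 7, so v_3 = 7^{−1} = 8 (mod 11).
  i = 4 (α = 3): (3−5)(3−9)(3−10)(3−1) = (−2)·(−6)·(−7)·2 = −168 ≡ 8, so v_4 = 8^{−1} = 7 (mod 11).
  i = 5 (α = 1): (1−5)(1−9)(1−10)(1−3) = (−4)·(−8)·(−9)·(−2) = 576 ≡ 4, so v_5 = 4^{−1} = 3 (mod 11).
  v = [2, 2, 8, 7, 3].
Step 2: syndromes of r = [1, 10, 4, 8, 3] (all sums mod 11).
  S_0 = Σ v_i r_i = 2·1 + 2·10 + 8·4 + 7·8 + 3·3 = 119 ≡ 9.
  S_1 = Σ v_i α_i r_i = 2·5·1 + 2·9·10 + 8·10·4 + 7·3·8 + 3·1·3 = 687 ≡ 5.
  α_i^2 mod 11 = [3, 4, 1, 9, 1].
  S_2 = Σ v_i α_i^2 r_i = 2·3·1 + 2·4·10 + 8·1·4 + 7·9·8 + 3·1·3 = 631 ≡ 4.
  S = (9, 5, 4) ≠ 0, so r is not a codeword (an error is present).
Step 3: locate the error. For a single error e at position i, S_ℓ = v_i·e·α_i^ℓ, so α_err = S_1/S_0.
  S_0^{−1} = 9^{−1} = 5 (mod 11), so α_err = 5·5 = 25 ≡ 3 = α_4. Error position i = 4.
  Consistency check: S_2/S_1 = 4·9 = 36 ≡ 3 = α_err ✓ (single-error assumption holds).
Step 4: error magnitude e = S_0/v_4 = S_0·∏_{j≠4}(α_4 − α_j) = 9·8 = 72 ≡ 6 (mod 11).
Step 5: correct position 4: c_4 = r_4 − e = 8 − 6 ≡ 2 (mod 11). Hence c = [1, 10, 4, 2, 3].
  Check: interpolating c through the α_i gives m(x) = 9 + 5·x (degree < 2) with m(α_i) = c_i for every i, so c is indeed a codeword.


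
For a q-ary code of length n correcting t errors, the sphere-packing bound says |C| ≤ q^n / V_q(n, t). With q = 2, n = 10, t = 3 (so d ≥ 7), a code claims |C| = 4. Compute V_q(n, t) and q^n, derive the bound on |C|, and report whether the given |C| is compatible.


V_q(n, t) = 176, q^n = 1024, Hamming bound = 5, |C| = 4 ≤ bound (satisfied).

Step 1: Compute V_q(n, t) = Σ_{j=0}^3 C(n, j) (q−1)^j.
  j = 0: C(10,0)·(1)^0 = 1·1 = 1.
  j = 1: C(10,1)·(1)^1 = 10·1 = 10.
  j = 2: C(10,2)·(1)^2 = 45·1 = 45.
  j = 3: C(10,3)·(1)^3 = 120·1 = 120.
  V_q(n, t) = 1 + 10 + 45 + 120 = 176.
Step 2: q^n = 2^10 = 1024.
Step 3: Hamming bound ⌊q^n / V_q(n,t)⌋ = ⌊1024/176⌋ = 5.
Step 4: Compare |C| = 4 to 5: satisfied.
The claimed |C| lies below the Hamming bound.


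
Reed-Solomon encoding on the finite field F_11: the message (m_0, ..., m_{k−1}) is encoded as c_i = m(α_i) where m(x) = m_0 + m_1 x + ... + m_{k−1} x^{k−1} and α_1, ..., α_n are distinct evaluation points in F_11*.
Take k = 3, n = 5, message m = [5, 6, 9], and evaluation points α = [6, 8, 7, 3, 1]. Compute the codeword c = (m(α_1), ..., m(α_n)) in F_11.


c = [2, 2, 4, 5, 9]

Message polynomial: m(x) = 5 + 6·x + 9·x^2 (mod 11).
For each evaluation point α_i, compute m(α_i) mod 11:
  α_1 = 6: Horner steps 9 → 5 → 2, so m(6) = 2.
  α_2 = 8: Horner steps 9 → 1 → 2, so m(8) = 2.
  α_3 = 7: Horner steps 9 → 3 → 4, so m(7) = 4.
  α_4 = 3: Horner steps 9 → 0 → 5, so m(3) = 5.
  α_5 = 1: Horner steps 9 → 4 → 9, so m(1) = 9.
Codeword c = [2, 2, 4, 5, 9] ∈ F_11^5.


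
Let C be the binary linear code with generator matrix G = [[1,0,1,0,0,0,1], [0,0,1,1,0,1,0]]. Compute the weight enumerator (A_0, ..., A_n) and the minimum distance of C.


Weight distribution: A_0 = 1, A_3 = 2, A_4 = 1. Minimum distance d = 3.

Enumerate all 2^2 = 4 messages m ∈ F_2^2.
For each, compute codeword c = mG in F_2^7, then tally its weight.
  m = 00 → c = 0000000, weight = 0.
  m = 10 → c = 1010001, weight = 3.
  m = 01 → c = 0011010, weight = 3.
  m = 11 → c = 1001011, weight = 4.
Tally weights:
  weight 0: 1 codewords.
  weight 3: 2 codewords.
  weight 4: 1 codewords.
Minimum distance d = smallest w > 0 with A_w > 0 = 3.
Sanity: Σ A_w = 4 = 2^2 = 4 ✓.


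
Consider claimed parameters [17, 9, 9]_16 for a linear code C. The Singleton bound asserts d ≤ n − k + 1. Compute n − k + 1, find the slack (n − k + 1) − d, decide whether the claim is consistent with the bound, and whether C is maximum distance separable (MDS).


Singleton RHS = n − k + 1 = 9, slack = 0, bound satisfied, MDS.

Singleton bound: d ≤ n − k + 1.
Here n = 17, k = 9, so n − k + 1 = 9.
Given d = 9, check d ≤ 9: YES.
Slack = (n − k + 1) − d = 0.
The code is MDS (slack = 0).
Description: the claimed parameters are [17, 9, 9]_16; such a code would be MDS (meets Singleton bound).


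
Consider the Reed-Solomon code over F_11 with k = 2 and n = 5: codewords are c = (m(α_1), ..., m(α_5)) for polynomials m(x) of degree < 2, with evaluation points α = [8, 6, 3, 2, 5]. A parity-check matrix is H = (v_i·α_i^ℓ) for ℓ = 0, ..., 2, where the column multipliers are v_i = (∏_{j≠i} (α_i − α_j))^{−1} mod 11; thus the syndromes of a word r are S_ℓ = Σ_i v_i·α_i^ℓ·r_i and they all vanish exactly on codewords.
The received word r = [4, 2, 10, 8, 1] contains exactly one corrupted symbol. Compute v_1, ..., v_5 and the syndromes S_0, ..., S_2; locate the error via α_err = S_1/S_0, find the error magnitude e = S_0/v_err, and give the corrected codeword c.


S = (9, 7, 3), error at position 4, error magnitude e = 10, c = [4, 2, 10, 9, 1].

Step 1: column multipliers v_i = (∏_{j≠i}(α_i − α_j))^{−1} mod 11.
  i = 1 (α = 8): (8−6)(8−3)(8−2)(8−5) = 2·5·6·3 = 180 ≡ 4, so v_1 = 4^{−1} = 3 (mod 11).
  i = 2 (α = 6): (6−8)(6−3)(6−2)(6−5) = (−2)·3·4·1 = −24 ≡ 9, so v_2 = 9^{−1} = 5 (mod 11).
  i = 3 (α = 3): (3−8)(3−6)(3−2)(3−5) = (−5)·(−3)·1·(−2) = −30 ≡ 3, so v_3 = 3^{−1} = 4 (mod 11).
  i = 4 (α = 2): (2−8)(2−6)(2−3)(2−5) = (−6)·(−4)·(−1)·(−3) = 72 ≡ 6, so v_4 = 6^{−1} = 2 (mod 11).
  i = 5 (α = 5): (5−8)(5−6)(5−3)(5−2) = (−3)·(−1)·2·3 = 18 ≡ 7, so v_5 = 7^{−1} = 8 (mod 11).
  v = [3, 5, 4, 2, 8].
Step 2: syndromes of r = [4, 2, 10, 8, 1] (all sums mod 11).
  S_0 = Σ v_i r_i = 3·4 + 5·2 + 4·10 + 2·8 + 8·1 = 86 ≡ 9.
  S_1 = Σ v_i α_i r_i = 3·8·4 + 5·6·2 + 4·3·10 + 2·2·8 + 8·5·1 = 348 ≡ 7.
  α_i^2 mod 11 = [9, 3, 9, 4, 3].
  S_2 = Σ v_i α_i^2 r_i = 3·9·4 + 5·3·2 + 4·9·10 + 2·4·8 + 8·3·1 = 586 ≡ 3.
  S = (9, 7, 3) ≠ 0, so r is not a codeword (an error is present).
Step 3: locate the error. For a single error e at position i, S_ℓ = v_i·e·α_i^ℓ, so α_err = S_1/S_0.
  S_0^{−1} = 9^{−1} = 5 (mod 11), so α_err = 7·5 = 35 ≡ 2 = α_4. Error position i = 4.
  Consistency check: S_2/S_1 = 3·8 = 24 ≡ 2 = α_err ✓ (single-error assumption holds).
Step 4: error magnitude e = S_0/v_4 = S_0·∏_{j≠4}(α_4 − α_j) = 9·6 = 54 ≡ 10 (mod 11).
Step 5: correct position 4: c_4 = r_4 − e = 8 − 10 ≡ 9 (mod 11). Hence c = [4, 2, 10, 9, 1].
  Check: interpolating c through the α_i gives m(x) = 7 + 1·x (degree < 2) with m(α_i) = c_i for every i, so c is indeed a codeword.


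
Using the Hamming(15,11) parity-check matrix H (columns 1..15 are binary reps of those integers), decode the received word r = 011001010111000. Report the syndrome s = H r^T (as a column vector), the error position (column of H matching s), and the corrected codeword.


s = (0, 0, 1, 0)^T, error position = 2, corrected codeword c = 001001010111000

Compute s = H r^T mod 2 one row at a time:
  s_1 = 1 + 0 + 1 + 1 + 1 + 0 + 0 + 0 = 4 ≡ 0 (mod 2).
  s_2 = 0 + 0 + 1 + 0 + 1 + 0 + 0 + 0 = 2 ≡ 0 (mod 2).
  s_3 = 1 + 1 + 1 + 0 + 1 + 1 + 0 + 0 = 5 ≡ 1 (mod 2).
  s_4 = 0 + 1 + 0 + 0 + 0 + 1 + 0 + 0 = 2 ≡ 0 (mod 2).
s = (0, 0, 1, 0)^T — this equals column 2 of H (binary 0010), so error is at position 2.
Correct: flip bit 2 of r = 011001010111000 to get c = 001001010111000.


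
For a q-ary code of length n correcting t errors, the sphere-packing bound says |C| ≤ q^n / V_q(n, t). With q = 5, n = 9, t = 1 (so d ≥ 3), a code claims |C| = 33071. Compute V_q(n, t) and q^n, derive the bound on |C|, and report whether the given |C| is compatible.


V_q(n, t) = 37, q^n = 1953125, Hamming bound = 52787, |C| = 33071 ≤ bound (satisfied).

Step 1: Compute V_q(n, t) = Σ_{j=0}^1 C(n, j) (q−1)^j.
  j = 0: C(9,0)·(4)^0 = 1·1 = 1.
  j = 1: C(9,1)·(4)^1 = 9·4 = 36.
  V_q(n, t) = 1 + 36 = 37.
Step 2: q^n = 5^9 = 1953125.
Step 3: Hamming bound ⌊q^n / V_q(n,t)⌋ = ⌊1953125/37⌋ = 52787.
Step 4: Compare |C| = 33071 to 52787: satisfied.
The claimed |C| lies below the Hamming bound.


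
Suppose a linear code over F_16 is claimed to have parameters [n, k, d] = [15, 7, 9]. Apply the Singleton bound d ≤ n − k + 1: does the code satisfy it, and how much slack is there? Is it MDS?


Singleton RHS = n − k + 1 = 9, slack = 0, bound satisfied, MDS.

Singleton bound: d ≤ n − k + 1.
Here n = 15, k = 7, so n − k + 1 = 9.
Given d = 9, check d ≤ 9: YES.
Slack = (n − k + 1) − d = 0.
The code is MDS (slack = 0).
Description: the claimed parameters are [15, 7, 9]_16; such a code would be MDS (meets Singleton bound).


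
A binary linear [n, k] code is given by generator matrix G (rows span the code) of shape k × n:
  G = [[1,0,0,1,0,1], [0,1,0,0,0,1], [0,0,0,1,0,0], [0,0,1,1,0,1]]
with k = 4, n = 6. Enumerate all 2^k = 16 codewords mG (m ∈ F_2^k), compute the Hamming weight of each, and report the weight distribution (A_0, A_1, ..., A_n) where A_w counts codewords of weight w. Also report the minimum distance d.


Weight distribution: A_0 = 1, A_1 = 1, A_2 = 6, A_3 = 6, A_4 = 1, A_5 = 1. Minimum distance d = 1.

Enumerate all 2^4 = 16 messages m ∈ F_2^4.
For each, compute codeword c = mG in F_2^6, then tally its weight.
  m = 0000 → c = 000000, weight = 0.
  m = 1000 → c = 100101, weight = 3.
  m = 0100 → c = 010001, weight = 2.
  m = 1100 → c = 110100, weight = 3.
  m = 0010 → c = 000100, weight = 1.
  m = 1010 → c = 100001, weight = 2.
  m = 0110 → c = 010101, weight = 3.
  m = 1110 → c = 110000, weight = 2.
  m = 0001 → c = 001101, weight = 3.
  m = 1001 → c = 101000, weight = 2.
  m = 0101 → c = 011100, weight = 3.
  m = 1101 → c = 111001, weight = 4.
  m = 0011 → c = 001001, weight = 2.
  m = 1011 → c = 101100, weight = 3.
  m = 0111 → c = 011000, weight = 2.
  m = 1111 → c = 111101, weight = 5.
Tally weights:
  weight 0: 1 codewords.
  weight 1: 1 codewords.
  weight 2: 6 codewords.
  weight 3: 6 codewords.
  weight 4: 1 codewords.
  weight 5: 1 codewords.
Minimum distance d = smallest w > 0 with A_w > 0 = 1.
Sanity: Σ A_w = 16 = 2^4 = 16 ✓.


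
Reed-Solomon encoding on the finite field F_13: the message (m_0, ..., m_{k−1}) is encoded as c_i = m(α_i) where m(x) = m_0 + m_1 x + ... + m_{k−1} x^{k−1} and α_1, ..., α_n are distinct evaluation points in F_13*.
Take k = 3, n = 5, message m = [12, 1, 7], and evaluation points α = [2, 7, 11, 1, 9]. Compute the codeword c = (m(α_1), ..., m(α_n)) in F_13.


c = [3, 11, 12, 7, 3]

Message polynomial: m(x) = 12 + 1·x + 7·x^2 (mod 13).
For each evaluation point α_i, compute m(α_i) mod 13:
  α_1 = 2: Horner steps 7 → 2 → 3, so m(2) = 3.
  α_2 = 7: Horner steps 7 → 11 → 11, so m(7) = 11.
  α_3 = 11: Horner steps 7 → 0 → 12, so m(11) = 12.
  α_4 = 1: Horner steps 7 → 8 → 7, so m(1) = 7.
  α_5 = 9: Horner steps 7 → 12 → 3, so m(9) = 3.
Codeword c = [3, 11, 12, 7, 3] ∈ F_13^5.


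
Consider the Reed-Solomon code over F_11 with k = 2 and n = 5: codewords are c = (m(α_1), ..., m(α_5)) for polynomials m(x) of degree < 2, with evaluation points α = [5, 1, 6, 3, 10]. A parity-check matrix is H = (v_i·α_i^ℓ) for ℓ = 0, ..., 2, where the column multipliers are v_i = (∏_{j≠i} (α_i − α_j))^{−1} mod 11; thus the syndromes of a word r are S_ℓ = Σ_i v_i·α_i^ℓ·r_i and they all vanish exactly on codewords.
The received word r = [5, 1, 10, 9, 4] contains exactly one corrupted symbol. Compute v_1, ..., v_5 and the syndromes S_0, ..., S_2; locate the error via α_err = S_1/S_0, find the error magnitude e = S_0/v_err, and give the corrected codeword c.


S = (3, 4, 9), error at position 1, error magnitude e = 10, c = [6, 1, 10, 9, 4].

Step 1: column multipliers v_i = (∏_{j≠i}(α_i − α_j))^{−1} mod 11.
  i = 1 (α = 5): (5−1)(5−6)(5−3)(5−10) = 4·(−1)·2·(−5) = 40 ≡ 7, so v_1 = 7^{−1} = 8 (mod 11).
  i = 2 (α = 1): (1−5)(1−6)(1−3)(1−10) = (−4)·(−5)·(−2)·(−9) = 360 ≡ 8, so v_2 = 8^{−1} = 7 (mod 11).
  i = 3 (α = 6): (6−5)(6−1)(6−3)(6−10) = 1·5·3·(−4) = −60 ≡ 6, so v_3 = 6^{−1} = 2 (mod 11).
  i = 4 (α = 3): (3−5)(3−1)(3−6)(3−10) = (−2)·2·(−3)·(−7) = −84 ≡ 4, so v_4 = 4^{−1} = 3 (mod 11).
  i = 5 (α = 10): (10−5)(10−1)(10−6)(10−3) = 5·9·4·7 = 1260 ≡ 6, so v_5 = 6^{−1} = 2 (mod 11).
  v = [8, 7, 2, 3, 2].
Step 2: syndromes of r = [5, 1, 10, 9, 4] (all sums mod 11).
  S_0 = Σ v_i r_i = 8·5 + 7·1 + 2·10 + 3·9 + 2·4 = 102 ≡ 3.
  S_1 = Σ v_i α_i r_i = 8·5·5 + 7·1·1 + 2·6·10 + 3·3·9 + 2·10·4 = 488 ≡ 4.
  α_i^2 mod 11 = [3, 1, 3, 9, 1].
  S_2 = Σ v_i α_i^2 r_i = 8·3·5 + 7·1·1 + 2·3·10 + 3·9·9 + 2·1·4 = 438 ≡ 9.
  S = (3, 4, 9) ≠ 0, so r is not a codeword (an error is present).
Step 3: locate the error. For a single error e at position i, S_ℓ = v_i·e·α_i^ℓ, so α_err = S_1/S_0.
  S_0^{−1} = 3^{−1} = 4 (mod 11), so α_err = 4·4 = 16 ≡ 5 = α_1. Error position i = 1.
  Consistency check: S_2/S_1 = 9·3 = 27 ≡ 5 = α_err ✓ (single-error assumption holds).
Step 4: error magnitude e = S_0/v_1 = S_0·∏_{j≠1}(α_1 − α_j) = 3·7 = 21 ≡ 10 (mod 11).
Step 5: correct position 1: c_1 = r_1 − e = 5 − 10 ≡ 6 (mod 11). Hence c = [6, 1, 10, 9, 4].
  Check: interpolating c through the α_i gives m(x) = 8 + 4·x (degree < 2) with m(α_i) = c_i for every i, so c is indeed a codeword.


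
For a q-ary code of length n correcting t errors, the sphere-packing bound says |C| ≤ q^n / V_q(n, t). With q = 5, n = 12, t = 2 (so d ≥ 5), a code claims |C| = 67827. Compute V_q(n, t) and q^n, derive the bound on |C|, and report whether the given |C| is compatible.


V_q(n, t) = 1105, q^n = 244140625, Hamming bound = 220941, |C| = 67827 ≤ bound (satisfied).

Step 1: Compute V_q(n, t) = Σ_{j=0}^2 C(n, j) (q−1)^j.
  j = 0: C(12,0)·(4)^0 = 1·1 = 1.
  j = 1: C(12,1)·(4)^1 = 12·4 = 48.
  j = 2: C(12,2)·(4)^2 = 66·16 = 1056.
  V_q(n, t) = 1 + 48 + 1056 = 1105.
Step 2: q^n = 5^12 = 244140625.
Step 3: Hamming bound ⌊q^n / V_q(n,t)⌋ = ⌊244140625/1105⌋ = 220941.
Step 4: Compare |C| = 67827 to 220941: satisfied.
The claimed |C| lies below the Hamming bound.


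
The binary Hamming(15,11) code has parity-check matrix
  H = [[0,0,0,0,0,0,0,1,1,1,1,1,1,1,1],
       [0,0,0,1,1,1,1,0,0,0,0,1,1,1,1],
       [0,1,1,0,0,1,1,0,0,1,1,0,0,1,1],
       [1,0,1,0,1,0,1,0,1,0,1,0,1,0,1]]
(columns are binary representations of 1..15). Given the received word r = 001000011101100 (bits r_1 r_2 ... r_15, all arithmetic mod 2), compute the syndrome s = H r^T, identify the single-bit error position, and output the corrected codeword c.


s = (1, 0, 0, 1)^T, error position = 9, corrected codeword c = 001000010101100

Compute s = H r^T mod 2 one row at a time:
  s_1 = 1 + 1 + 1 + 0 + 1 + 1 + 0 + 0 = 5 ≡ 1 (mod 2).
  s_2 = 0 + 0 + 0 + 0 + 1 + 1 + 0 + 0 = 2 ≡ 0 (mod 2).
  s_3 = 0 + 1 + 0 + 0 + 1 + 0 + 0 + 0 = 2 ≡ 0 (mod 2).
  s_4 = 0 + 1 + 0 + 0 + 1 + 0 + 1 + 0 = 3 ≡ 1 (mod 2).
s = (1, 0, 0, 1)^T — this equals column 9 of H (binary 1001), so error is at position 9.
Correct: flip bit 9 of r = 001000011101100 to get c = 001000010101100.
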